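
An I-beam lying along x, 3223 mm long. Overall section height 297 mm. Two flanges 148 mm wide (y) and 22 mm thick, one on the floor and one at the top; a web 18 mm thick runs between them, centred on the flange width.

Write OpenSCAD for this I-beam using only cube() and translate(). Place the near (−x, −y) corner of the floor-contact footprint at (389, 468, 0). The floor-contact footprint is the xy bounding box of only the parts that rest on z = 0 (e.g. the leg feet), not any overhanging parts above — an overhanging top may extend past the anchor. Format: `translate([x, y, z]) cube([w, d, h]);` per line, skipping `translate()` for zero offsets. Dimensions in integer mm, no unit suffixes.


translate([389, 468, 0]) cube([3223, 148, 22]);
translate([389, 533, 22]) cube([3223, 18, 253]);
translate([389, 468, 275]) cube([3223, 148, 22]);


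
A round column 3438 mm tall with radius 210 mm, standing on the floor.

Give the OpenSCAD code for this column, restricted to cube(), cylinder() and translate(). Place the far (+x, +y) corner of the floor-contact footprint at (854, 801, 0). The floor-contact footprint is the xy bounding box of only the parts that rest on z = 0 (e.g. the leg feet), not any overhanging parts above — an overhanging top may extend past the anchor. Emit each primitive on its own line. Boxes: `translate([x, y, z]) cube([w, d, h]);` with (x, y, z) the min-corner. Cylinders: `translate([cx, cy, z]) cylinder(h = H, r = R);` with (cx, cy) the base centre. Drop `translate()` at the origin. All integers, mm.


translate([644, 591, 0]) cylinder(h = 3438, r = 210);


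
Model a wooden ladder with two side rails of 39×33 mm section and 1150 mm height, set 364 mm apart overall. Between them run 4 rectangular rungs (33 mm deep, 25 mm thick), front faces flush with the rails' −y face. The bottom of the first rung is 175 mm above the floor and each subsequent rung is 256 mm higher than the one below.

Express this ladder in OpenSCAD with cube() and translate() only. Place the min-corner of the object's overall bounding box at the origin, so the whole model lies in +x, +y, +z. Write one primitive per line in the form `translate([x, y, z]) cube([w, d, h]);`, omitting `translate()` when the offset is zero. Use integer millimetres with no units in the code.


cube([39, 33, 1150]);
translate([325, 0, 0]) cube([39, 33, 1150]);
translate([39, 0, 175]) cube([286, 33, 25]);
translate([39, 0, 431]) cube([286, 33, 25]);
translate([39, 0, 687]) cube([286, 33, 25]);
translate([39, 0, 943]) cube([286, 33, 25]);


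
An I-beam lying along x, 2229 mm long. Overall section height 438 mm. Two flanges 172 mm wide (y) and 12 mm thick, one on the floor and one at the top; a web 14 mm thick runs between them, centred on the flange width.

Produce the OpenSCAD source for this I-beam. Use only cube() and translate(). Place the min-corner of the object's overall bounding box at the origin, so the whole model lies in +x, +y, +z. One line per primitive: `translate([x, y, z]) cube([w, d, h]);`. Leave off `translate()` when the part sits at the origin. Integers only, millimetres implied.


cube([2229, 172, 12]);
translate([0, 79, 12]) cube([2229, 14, 414]);
translate([0, 0, 426]) cube([2229, 172, 12]);


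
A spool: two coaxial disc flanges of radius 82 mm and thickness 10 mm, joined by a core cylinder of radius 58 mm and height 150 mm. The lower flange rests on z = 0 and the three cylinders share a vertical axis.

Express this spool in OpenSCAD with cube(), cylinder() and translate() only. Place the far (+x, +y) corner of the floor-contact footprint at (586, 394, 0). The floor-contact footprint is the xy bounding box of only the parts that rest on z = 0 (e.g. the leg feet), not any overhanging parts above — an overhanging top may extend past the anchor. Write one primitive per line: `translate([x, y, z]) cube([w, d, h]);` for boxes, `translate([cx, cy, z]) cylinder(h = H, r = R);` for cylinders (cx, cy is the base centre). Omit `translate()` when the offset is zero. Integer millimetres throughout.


translate([504, 312, 0]) cylinder(h = 10, r = 82);
translate([504, 312, 10]) cylinder(h = 150, r = 58);
translate([504, 312, 160]) cylinder(h = 10, r = 82);


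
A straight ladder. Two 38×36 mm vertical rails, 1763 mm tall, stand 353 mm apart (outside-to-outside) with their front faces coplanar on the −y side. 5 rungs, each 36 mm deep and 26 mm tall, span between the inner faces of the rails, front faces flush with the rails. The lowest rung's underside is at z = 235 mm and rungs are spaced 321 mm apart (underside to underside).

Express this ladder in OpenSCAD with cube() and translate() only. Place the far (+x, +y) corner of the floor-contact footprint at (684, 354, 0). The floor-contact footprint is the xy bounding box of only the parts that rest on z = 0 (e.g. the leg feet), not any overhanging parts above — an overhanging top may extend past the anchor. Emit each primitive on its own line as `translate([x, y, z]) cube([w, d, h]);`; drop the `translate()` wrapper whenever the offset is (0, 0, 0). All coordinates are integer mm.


translate([331, 318, 0]) cube([38, 36, 1763]);
translate([646, 318, 0]) cube([38, 36, 1763]);
translate([369, 318, 235]) cube([277, 36, 26]);
translate([369, 318, 556]) cube([277, 36, 26]);
translate([369, 318, 877]) cube([277, 36, 26]);
translate([369, 318, 1198]) cube([277, 36, 26]);
translate([369, 318, 1519]) cube([277, 36, 26]);


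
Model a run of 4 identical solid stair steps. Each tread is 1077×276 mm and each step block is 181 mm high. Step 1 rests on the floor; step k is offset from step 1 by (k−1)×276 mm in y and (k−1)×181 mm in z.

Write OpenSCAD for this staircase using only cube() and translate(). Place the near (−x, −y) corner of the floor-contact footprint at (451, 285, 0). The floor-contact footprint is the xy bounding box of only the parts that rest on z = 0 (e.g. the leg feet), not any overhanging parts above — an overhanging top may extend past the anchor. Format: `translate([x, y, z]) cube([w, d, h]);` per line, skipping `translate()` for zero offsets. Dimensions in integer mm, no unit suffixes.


translate([451, 285, 0]) cube([1077, 276, 181]);
translate([451, 561, 181]) cube([1077, 276, 181]);
translate([451, 837, 362]) cube([1077, 276, 181]);
translate([451, 1113, 543]) cube([1077, 276, 181]);


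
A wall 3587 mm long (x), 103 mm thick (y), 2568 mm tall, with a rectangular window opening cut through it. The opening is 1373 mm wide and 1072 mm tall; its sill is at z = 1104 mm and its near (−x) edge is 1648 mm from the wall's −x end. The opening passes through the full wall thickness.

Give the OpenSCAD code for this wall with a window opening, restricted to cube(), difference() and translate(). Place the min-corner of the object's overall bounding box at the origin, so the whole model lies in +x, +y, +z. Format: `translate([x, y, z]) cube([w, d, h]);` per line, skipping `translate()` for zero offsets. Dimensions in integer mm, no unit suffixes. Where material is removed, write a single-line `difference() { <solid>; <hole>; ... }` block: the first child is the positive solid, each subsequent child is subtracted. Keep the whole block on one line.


difference() { cube([3587, 103, 2568]); translate([1648, 0, 1104]) cube([1373, 103, 1072]); }


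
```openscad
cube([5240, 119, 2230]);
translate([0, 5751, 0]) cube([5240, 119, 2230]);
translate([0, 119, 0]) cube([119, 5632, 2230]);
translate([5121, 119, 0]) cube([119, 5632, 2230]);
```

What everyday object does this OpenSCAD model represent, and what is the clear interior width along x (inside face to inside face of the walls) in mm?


A house (or room) frame. The interior width is 5002 mm.

Four 2230 mm walls enclosing a rectangle with no floor or roof — a room or house frame. Outside width is 5240 mm and wall thickness is 119 mm, so the interior width is 5240 − 2 × 119 = 5002 mm.


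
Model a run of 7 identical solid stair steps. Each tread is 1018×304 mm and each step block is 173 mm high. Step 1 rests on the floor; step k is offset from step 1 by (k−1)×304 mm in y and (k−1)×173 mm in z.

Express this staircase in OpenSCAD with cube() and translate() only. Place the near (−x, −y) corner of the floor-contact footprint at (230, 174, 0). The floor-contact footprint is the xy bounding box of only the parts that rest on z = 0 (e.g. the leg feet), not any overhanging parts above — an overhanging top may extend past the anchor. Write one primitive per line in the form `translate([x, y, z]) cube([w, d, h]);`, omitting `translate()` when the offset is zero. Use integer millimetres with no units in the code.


translate([230, 174, 0]) cube([1018, 304, 173]);
translate([230, 478, 173]) cube([1018, 304, 173]);
translate([230, 782, 346]) cube([1018, 304, 173]);
translate([230, 1086, 519]) cube([1018, 304, 173]);
translate([230, 1390, 692]) cube([1018, 304, 173]);
translate([230, 1694, 865]) cube([1018, 304, 173]);
translate([230, 1998, 1038]) cube([1018, 304, 173]);


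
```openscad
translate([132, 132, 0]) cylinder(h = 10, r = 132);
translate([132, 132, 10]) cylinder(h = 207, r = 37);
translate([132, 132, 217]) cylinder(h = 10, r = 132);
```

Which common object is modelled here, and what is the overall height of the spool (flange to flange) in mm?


A spool. The overall height is 227 mm.

Three coaxial cylinders, large–small–large — a spool. Two 10 mm flanges and a 207 mm core give 10 + 207 + 10 = 227 mm.


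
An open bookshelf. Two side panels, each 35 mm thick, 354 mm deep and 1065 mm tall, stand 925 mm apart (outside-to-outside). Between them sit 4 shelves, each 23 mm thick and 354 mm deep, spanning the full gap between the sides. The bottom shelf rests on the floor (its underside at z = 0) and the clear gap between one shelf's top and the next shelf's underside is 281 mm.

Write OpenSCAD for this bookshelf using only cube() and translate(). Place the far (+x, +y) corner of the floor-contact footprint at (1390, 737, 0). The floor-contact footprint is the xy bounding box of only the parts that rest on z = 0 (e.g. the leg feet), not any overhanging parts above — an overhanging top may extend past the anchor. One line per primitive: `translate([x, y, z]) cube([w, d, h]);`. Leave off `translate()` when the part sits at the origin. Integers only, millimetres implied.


translate([465, 383, 0]) cube([35, 354, 1065]);
translate([1355, 383, 0]) cube([35, 354, 1065]);
translate([500, 383, 0]) cube([855, 354, 23]);
translate([500, 383, 304]) cube([855, 354, 23]);
translate([500, 383, 608]) cube([855, 354, 23]);
translate([500, 383, 912]) cube([855, 354, 23]);


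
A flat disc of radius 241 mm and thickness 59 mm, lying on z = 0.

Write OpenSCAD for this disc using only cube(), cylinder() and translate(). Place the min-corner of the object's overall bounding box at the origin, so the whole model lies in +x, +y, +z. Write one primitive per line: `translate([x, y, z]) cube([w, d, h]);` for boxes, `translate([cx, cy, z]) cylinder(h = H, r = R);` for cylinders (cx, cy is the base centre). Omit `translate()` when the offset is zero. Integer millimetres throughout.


translate([241, 241, 0]) cylinder(h = 59, r = 241);


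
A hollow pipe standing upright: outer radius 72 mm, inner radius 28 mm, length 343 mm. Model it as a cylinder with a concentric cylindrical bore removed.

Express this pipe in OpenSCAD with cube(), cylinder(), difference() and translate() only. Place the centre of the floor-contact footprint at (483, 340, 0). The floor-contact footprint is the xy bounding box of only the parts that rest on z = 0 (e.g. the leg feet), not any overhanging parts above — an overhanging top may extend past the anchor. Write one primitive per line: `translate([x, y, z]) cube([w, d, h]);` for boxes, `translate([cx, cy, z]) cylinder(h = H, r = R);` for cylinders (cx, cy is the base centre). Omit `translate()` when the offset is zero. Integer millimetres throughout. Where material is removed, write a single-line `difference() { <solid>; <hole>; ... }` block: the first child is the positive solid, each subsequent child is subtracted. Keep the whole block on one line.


difference() { translate([483, 340, 0]) cylinder(h = 343, r = 72); translate([483, 340, 0]) cylinder(h = 343, r = 28); }


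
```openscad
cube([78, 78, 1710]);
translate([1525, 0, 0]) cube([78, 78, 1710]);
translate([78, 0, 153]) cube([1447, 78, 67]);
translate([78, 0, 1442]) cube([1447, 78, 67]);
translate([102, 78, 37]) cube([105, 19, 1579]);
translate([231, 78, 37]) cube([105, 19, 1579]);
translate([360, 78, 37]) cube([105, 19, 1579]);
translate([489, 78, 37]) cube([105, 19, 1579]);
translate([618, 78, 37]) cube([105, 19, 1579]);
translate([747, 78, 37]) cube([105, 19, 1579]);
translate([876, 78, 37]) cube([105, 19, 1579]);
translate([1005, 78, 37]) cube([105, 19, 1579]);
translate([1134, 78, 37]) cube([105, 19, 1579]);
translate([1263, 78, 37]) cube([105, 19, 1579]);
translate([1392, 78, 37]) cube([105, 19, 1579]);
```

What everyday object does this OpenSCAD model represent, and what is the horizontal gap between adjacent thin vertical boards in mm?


A fence section. The picket gap is 24 mm.

Two posts, two rails, 11 pickets — a fence section. Span 1447 mm holds 11 pickets of 105 mm with 12 equal gaps: ⌊(1447 − 11·105) / 12⌋ = 24 mm.


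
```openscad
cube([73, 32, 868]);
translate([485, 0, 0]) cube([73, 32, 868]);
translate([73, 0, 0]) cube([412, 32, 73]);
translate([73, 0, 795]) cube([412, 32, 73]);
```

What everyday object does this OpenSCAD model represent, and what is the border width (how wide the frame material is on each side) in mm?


A picture frame. The border width is 73 mm.

Four thin pieces enclosing a rectangular opening — a picture frame. The two full-height stiles are 868 mm tall; the top rail sits at z = 795 and is 73 mm tall, so the border above the opening is 868 − 795 = 73 mm, matching the stile x-width.


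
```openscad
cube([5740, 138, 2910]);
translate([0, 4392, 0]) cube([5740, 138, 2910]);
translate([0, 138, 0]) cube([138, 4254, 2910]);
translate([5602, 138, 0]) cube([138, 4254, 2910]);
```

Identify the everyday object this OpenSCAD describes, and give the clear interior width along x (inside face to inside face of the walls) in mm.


A house (or room) frame. The interior width is 5464 mm.

Four 2910 mm walls enclosing a rectangle with no floor or roof — a room or house frame. Outside width is 5740 mm and wall thickness is 138 mm, so the interior width is 5740 − 2 × 138 = 5464 mm.


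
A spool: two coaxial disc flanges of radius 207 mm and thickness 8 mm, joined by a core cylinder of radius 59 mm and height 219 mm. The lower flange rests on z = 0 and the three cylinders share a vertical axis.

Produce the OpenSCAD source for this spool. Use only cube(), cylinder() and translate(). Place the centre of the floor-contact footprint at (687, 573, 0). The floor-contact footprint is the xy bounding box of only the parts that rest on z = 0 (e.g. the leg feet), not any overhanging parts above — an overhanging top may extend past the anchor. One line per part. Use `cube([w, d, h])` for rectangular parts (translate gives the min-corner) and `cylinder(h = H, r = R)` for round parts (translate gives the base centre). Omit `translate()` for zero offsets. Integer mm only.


translate([687, 573, 0]) cylinder(h = 8, r = 207);
translate([687, 573, 8]) cylinder(h = 219, r = 59);
translate([687, 573, 227]) cylinder(h = 8, r = 207);


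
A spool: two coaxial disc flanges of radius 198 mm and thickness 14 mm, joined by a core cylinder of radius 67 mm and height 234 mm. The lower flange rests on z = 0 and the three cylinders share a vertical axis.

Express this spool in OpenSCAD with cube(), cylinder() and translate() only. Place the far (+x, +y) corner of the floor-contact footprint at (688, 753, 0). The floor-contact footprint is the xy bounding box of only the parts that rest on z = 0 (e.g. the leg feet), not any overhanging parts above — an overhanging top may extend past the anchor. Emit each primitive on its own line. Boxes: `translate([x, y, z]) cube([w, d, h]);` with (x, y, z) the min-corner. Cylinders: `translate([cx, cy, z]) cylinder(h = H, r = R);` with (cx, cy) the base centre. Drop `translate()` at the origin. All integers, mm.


translate([490, 555, 0]) cylinder(h = 14, r = 198);
translate([490, 555, 14]) cylinder(h = 234, r = 67);
translate([490, 555, 248]) cylinder(h = 14, r = 198);


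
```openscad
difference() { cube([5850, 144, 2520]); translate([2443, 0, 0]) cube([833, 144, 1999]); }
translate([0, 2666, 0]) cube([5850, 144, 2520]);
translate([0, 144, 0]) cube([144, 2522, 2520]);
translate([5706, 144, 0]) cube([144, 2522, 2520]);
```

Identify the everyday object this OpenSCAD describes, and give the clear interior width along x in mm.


A single room. The interior width is 5562 mm.

Four walls enclosing a rectangle with a door in the front wall — a room. Outside width 5850 minus two 144 mm walls gives 5562 mm.


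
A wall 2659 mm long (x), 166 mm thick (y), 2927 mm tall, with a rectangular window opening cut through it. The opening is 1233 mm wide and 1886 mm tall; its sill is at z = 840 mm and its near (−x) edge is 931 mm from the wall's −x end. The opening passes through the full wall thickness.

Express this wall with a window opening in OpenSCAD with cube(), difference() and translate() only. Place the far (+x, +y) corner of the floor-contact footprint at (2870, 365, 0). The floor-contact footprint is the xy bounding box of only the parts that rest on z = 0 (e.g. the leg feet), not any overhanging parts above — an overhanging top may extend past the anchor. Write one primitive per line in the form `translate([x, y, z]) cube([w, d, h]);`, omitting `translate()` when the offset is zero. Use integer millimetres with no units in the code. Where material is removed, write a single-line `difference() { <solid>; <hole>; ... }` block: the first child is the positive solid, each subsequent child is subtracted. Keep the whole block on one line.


difference() { translate([211, 199, 0]) cube([2659, 166, 2927]); translate([1142, 199, 840]) cube([1233, 166, 1886]); }


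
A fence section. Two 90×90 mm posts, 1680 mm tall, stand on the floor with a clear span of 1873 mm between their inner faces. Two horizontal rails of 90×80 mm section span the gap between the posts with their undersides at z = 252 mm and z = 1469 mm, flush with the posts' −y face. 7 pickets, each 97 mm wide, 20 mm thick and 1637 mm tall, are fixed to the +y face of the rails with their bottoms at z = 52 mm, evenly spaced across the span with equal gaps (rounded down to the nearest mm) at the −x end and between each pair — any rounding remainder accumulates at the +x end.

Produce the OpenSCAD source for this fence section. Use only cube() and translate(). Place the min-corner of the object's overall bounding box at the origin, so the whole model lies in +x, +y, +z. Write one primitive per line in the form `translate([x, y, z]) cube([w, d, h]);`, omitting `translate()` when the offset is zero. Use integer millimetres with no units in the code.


cube([90, 90, 1680]);
translate([1963, 0, 0]) cube([90, 90, 1680]);
translate([90, 0, 252]) cube([1873, 90, 80]);
translate([90, 0, 1469]) cube([1873, 90, 80]);
translate([239, 90, 52]) cube([97, 20, 1637]);
translate([485, 90, 52]) cube([97, 20, 1637]);
translate([731, 90, 52]) cube([97, 20, 1637]);
translate([977, 90, 52]) cube([97, 20, 1637]);
translate([1223, 90, 52]) cube([97, 20, 1637]);
translate([1469, 90, 52]) cube([97, 20, 1637]);
translate([1715, 90, 52]) cube([97, 20, 1637]);


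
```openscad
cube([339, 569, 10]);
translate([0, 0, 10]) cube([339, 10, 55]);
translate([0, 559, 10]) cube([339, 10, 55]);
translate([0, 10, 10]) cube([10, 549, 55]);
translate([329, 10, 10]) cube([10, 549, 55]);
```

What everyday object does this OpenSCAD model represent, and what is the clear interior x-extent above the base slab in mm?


An open box. The internal width is 319 mm.

A 339×569 base slab with four walls standing on it — an open box. The base is 339 mm wide and the walls are 10 mm thick, so the internal width is 339 − 2 × 10 = 319 mm.


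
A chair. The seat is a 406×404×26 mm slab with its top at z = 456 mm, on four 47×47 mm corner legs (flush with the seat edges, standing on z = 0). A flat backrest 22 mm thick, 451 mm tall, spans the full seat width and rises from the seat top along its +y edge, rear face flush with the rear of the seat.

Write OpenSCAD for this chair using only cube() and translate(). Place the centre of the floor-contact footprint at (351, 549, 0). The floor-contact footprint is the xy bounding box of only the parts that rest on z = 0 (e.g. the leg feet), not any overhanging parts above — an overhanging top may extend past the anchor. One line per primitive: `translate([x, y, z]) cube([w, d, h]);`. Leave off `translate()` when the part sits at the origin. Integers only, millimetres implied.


// leg_h = 456 - 26 = 430
translate([148, 347, 430]) cube([406, 404, 26]);
translate([148, 347, 0]) cube([47, 47, 430]);
translate([507, 347, 0]) cube([47, 47, 430]);
translate([148, 704, 0]) cube([47, 47, 430]);
translate([507, 704, 0]) cube([47, 47, 430]);
translate([148, 729, 456]) cube([406, 22, 451]);


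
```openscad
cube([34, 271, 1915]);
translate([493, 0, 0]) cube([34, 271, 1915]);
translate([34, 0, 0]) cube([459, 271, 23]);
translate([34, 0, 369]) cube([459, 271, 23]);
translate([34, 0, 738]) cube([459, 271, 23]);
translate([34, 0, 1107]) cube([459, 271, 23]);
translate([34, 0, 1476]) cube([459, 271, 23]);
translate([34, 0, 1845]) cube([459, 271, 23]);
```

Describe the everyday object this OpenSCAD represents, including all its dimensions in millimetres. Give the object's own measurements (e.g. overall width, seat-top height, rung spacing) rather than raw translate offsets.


An open bookshelf. Two side panels, each 34 mm thick, 271 mm deep and 1915 mm tall, stand 527 mm apart (outside-to-outside). Between them sit 6 shelves, each 23 mm thick and 271 mm deep, spanning the full gap between the sides. The bottom shelf rests on the floor (its underside at z = 0) and the clear gap between one shelf's top and the next shelf's underside is 346 mm.


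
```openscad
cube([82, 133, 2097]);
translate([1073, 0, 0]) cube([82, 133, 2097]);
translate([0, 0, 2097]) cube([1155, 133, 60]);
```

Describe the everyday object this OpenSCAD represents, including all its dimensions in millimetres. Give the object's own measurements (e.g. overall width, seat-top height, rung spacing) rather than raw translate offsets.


A door frame. The clear opening is 991 mm wide and 2097 mm high. Two 82 mm wide jambs, 133 mm deep, stand either side of the opening from the floor to the top of the opening. A 60 mm thick head sits across the top of both jambs, spanning the full outside width of the frame.


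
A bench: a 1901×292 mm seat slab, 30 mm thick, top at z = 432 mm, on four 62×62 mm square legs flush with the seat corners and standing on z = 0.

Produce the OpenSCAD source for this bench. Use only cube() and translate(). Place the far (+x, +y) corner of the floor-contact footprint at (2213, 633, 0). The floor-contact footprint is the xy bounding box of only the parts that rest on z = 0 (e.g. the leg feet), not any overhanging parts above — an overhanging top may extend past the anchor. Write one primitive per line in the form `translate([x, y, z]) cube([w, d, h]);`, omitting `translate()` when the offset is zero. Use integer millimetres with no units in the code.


translate([312, 341, 402]) cube([1901, 292, 30]);
translate([312, 341, 0]) cube([62, 62, 402]);
translate([312, 571, 0]) cube([62, 62, 402]);
translate([2151, 341, 0]) cube([62, 62, 402]);
translate([2151, 571, 0]) cube([62, 62, 402]);


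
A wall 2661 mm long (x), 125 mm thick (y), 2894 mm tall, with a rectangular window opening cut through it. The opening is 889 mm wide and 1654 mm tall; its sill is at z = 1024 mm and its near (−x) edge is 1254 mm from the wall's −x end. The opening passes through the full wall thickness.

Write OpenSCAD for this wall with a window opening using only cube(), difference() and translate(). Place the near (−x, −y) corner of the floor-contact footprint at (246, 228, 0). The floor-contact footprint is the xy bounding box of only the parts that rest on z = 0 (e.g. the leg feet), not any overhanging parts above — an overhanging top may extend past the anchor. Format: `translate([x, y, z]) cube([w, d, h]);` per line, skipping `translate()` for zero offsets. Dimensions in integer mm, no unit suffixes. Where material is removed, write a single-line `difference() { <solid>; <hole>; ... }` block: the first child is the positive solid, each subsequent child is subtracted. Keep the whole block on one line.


difference() { translate([246, 228, 0]) cube([2661, 125, 2894]); translate([1500, 228, 1024]) cube([889, 125, 1654]); }


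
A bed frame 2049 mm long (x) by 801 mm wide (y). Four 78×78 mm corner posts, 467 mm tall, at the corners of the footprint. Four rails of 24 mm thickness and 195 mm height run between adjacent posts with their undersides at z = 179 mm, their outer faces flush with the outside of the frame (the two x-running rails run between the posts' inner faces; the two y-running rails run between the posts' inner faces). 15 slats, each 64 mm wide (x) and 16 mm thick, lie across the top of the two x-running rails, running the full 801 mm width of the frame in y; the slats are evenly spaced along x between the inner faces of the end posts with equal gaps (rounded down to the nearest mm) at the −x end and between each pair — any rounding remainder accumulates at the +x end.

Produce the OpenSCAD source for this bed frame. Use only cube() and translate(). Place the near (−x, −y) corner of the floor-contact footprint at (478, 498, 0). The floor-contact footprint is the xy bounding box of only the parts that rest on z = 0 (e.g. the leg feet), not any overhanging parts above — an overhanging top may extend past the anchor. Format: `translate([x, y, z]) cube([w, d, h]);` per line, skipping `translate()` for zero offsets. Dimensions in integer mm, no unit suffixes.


// slat z = rail_z + rail_h = 179 + 195 = 374
// slat gap = ⌊(1893 − 15·64) / 16⌋ = 58
translate([478, 498, 0]) cube([78, 78, 467]);
translate([478, 1221, 0]) cube([78, 78, 467]);
translate([2449, 498, 0]) cube([78, 78, 467]);
translate([2449, 1221, 0]) cube([78, 78, 467]);
translate([556, 498, 179]) cube([1893, 24, 195]);
translate([556, 1275, 179]) cube([1893, 24, 195]);
translate([478, 576, 179]) cube([24, 645, 195]);
translate([2503, 576, 179]) cube([24, 645, 195]);
translate([614, 498, 374]) cube([64, 801, 16]);
translate([736, 498, 374]) cube([64, 801, 16]);
translate([858, 498, 374]) cube([64, 801, 16]);
translate([980, 498, 374]) cube([64, 801, 16]);
translate([1102, 498, 374]) cube([64, 801, 16]);
translate([1224, 498, 374]) cube([64, 801, 16]);
translate([1346, 498, 374]) cube([64, 801, 16]);
translate([1468, 498, 374]) cube([64, 801, 16]);
translate([1590, 498, 374]) cube([64, 801, 16]);
translate([1712, 498, 374]) cube([64, 801, 16]);
translate([1834, 498, 374]) cube([64, 801, 16]);
translate([1956, 498, 374]) cube([64, 801, 16]);
translate([2078, 498, 374]) cube([64, 801, 16]);
translate([2200, 498, 374]) cube([64, 801, 16]);
translate([2322, 498, 374]) cube([64, 801, 16]);


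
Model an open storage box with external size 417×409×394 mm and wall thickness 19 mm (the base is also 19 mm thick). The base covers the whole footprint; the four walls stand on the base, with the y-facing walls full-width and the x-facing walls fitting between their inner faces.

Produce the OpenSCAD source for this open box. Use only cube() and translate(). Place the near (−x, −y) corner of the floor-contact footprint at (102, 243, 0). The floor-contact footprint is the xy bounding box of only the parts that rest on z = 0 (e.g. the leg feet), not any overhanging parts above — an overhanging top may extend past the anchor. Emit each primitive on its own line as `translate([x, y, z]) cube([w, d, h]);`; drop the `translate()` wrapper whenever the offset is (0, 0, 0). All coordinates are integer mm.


translate([102, 243, 0]) cube([417, 409, 19]);
translate([102, 243, 19]) cube([417, 19, 375]);
translate([102, 633, 19]) cube([417, 19, 375]);
translate([102, 262, 19]) cube([19, 371, 375]);
translate([500, 262, 19]) cube([19, 371, 375]);


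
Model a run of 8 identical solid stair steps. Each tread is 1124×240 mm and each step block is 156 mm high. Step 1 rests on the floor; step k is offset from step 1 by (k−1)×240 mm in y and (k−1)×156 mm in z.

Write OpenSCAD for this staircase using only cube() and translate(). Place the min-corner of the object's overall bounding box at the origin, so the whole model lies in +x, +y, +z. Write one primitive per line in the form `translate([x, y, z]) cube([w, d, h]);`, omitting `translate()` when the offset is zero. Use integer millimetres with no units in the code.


cube([1124, 240, 156]);
translate([0, 240, 156]) cube([1124, 240, 156]);
translate([0, 480, 312]) cube([1124, 240, 156]);
translate([0, 720, 468]) cube([1124, 240, 156]);
translate([0, 960, 624]) cube([1124, 240, 156]);
translate([0, 1200, 780]) cube([1124, 240, 156]);
translate([0, 1440, 936]) cube([1124, 240, 156]);
translate([0, 1680, 1092]) cube([1124, 240, 156]);


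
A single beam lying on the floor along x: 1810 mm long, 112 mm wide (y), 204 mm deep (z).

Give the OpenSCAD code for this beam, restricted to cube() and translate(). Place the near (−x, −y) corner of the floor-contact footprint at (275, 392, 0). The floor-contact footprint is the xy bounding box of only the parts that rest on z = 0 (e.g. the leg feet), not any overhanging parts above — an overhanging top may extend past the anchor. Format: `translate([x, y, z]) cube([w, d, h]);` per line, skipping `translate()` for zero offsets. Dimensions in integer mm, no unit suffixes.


translate([275, 392, 0]) cube([1810, 112, 204]);


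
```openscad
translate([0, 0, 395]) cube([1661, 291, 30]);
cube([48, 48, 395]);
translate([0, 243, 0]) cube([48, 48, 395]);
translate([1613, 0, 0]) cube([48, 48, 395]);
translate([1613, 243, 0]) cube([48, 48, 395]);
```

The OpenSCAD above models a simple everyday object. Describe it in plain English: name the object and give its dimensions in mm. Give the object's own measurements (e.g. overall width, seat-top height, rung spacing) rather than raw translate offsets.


A long wooden bench with a 1661 mm (x) × 291 mm (y) seat, 30 mm thick, its top surface 425 mm above the floor. Four 48 mm square legs at the seat corners, flush with the edges, run from z = 0 to the seat underside.


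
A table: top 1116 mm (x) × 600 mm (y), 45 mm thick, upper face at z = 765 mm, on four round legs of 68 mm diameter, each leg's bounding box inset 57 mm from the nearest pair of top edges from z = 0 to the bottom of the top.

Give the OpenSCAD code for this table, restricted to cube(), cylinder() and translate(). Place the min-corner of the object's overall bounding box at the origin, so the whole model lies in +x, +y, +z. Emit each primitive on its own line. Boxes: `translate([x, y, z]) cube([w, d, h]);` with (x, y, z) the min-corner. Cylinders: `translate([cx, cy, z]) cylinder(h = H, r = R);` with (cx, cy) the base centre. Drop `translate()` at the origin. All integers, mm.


// leg_h = 765 - 45 = 720
translate([0, 0, 720]) cube([1116, 600, 45]);
translate([91, 91, 0]) cylinder(h = 720, r = 34);
translate([1025, 91, 0]) cylinder(h = 720, r = 34);
translate([91, 509, 0]) cylinder(h = 720, r = 34);
translate([1025, 509, 0]) cylinder(h = 720, r = 34);


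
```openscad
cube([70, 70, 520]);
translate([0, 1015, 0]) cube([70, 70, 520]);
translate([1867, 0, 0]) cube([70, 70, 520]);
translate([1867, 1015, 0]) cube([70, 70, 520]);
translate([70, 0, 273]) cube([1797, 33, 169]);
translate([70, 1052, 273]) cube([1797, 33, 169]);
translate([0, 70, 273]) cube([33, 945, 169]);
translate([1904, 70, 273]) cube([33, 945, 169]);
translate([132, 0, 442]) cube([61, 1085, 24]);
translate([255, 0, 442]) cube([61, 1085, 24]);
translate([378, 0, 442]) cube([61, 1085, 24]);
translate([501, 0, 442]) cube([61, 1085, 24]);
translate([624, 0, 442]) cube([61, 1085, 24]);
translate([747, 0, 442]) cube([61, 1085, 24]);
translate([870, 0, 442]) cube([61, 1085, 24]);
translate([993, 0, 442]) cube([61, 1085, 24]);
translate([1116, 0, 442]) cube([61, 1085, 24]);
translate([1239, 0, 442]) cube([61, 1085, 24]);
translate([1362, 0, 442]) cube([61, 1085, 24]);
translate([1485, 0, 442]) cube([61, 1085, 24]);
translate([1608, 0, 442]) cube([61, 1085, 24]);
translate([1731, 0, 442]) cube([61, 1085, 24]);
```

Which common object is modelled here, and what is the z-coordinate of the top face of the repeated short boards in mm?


A bed frame. The slat-top height is 466 mm.

Four posts, four rails, and a row of slats — a bed frame. Slats sit on the rails at z = 273 + 169 = 442; with slat thickness 24, the top is 466 mm.


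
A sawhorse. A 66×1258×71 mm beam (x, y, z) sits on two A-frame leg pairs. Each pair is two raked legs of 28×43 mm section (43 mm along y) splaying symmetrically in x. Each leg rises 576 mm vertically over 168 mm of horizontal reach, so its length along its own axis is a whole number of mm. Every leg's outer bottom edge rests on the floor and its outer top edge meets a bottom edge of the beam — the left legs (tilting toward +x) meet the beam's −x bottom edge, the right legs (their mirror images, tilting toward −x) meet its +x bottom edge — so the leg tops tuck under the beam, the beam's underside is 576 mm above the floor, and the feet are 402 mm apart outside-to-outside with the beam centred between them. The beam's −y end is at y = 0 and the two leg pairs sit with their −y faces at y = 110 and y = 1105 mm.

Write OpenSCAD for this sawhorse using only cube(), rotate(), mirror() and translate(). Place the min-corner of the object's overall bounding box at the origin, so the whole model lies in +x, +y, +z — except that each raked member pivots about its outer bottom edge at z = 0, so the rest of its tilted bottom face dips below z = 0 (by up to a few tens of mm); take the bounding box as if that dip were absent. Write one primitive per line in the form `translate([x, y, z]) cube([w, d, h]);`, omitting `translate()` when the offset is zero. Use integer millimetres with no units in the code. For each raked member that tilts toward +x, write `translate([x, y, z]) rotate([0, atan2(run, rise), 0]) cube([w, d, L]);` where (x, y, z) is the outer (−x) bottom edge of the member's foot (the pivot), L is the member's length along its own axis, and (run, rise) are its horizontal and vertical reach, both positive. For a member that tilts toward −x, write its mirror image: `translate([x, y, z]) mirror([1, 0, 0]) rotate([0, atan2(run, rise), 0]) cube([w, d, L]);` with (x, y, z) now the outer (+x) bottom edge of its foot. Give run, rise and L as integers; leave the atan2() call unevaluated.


// leg length = √(168² + 576²) = 600
// right-leg outer foot x = 2·168 + 66 = 402
// beam min-corner = (168, 0, 576)
translate([168, 0, 576]) cube([66, 1258, 71]);
translate([0, 110, 0]) rotate([0, atan2(168, 576), 0]) cube([28, 43, 600]);
translate([402, 110, 0]) mirror([1, 0, 0]) rotate([0, atan2(168, 576), 0]) cube([28, 43, 600]);
translate([0, 1105, 0]) rotate([0, atan2(168, 576), 0]) cube([28, 43, 600]);
translate([402, 1105, 0]) mirror([1, 0, 0]) rotate([0, atan2(168, 576), 0]) cube([28, 43, 600]);


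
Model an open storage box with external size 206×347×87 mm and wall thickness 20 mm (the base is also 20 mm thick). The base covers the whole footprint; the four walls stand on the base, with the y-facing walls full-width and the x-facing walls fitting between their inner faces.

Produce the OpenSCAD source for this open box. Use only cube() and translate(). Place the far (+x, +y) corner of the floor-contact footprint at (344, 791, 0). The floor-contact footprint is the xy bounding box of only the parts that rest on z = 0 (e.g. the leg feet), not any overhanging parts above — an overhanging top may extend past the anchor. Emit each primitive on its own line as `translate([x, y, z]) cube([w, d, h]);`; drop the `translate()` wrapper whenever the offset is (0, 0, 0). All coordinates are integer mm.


translate([138, 444, 0]) cube([206, 347, 20]);
translate([138, 444, 20]) cube([206, 20, 67]);
translate([138, 771, 20]) cube([206, 20, 67]);
translate([138, 464, 20]) cube([20, 307, 67]);
translate([324, 464, 20]) cube([20, 307, 67]);


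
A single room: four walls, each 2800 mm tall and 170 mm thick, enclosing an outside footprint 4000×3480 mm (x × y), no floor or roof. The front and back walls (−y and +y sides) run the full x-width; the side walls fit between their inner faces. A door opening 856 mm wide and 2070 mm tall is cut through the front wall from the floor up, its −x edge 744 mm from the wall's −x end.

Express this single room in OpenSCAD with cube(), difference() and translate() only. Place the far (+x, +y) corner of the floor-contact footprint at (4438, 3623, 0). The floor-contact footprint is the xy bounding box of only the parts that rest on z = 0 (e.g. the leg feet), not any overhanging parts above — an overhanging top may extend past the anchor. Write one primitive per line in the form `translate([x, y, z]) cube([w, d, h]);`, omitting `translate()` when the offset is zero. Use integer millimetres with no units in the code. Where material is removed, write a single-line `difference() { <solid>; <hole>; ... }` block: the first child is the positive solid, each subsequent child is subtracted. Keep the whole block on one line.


difference() { translate([438, 143, 0]) cube([4000, 170, 2800]); translate([1182, 143, 0]) cube([856, 170, 2070]); }
translate([438, 3453, 0]) cube([4000, 170, 2800]);
translate([438, 313, 0]) cube([170, 3140, 2800]);
translate([4268, 313, 0]) cube([170, 3140, 2800]);


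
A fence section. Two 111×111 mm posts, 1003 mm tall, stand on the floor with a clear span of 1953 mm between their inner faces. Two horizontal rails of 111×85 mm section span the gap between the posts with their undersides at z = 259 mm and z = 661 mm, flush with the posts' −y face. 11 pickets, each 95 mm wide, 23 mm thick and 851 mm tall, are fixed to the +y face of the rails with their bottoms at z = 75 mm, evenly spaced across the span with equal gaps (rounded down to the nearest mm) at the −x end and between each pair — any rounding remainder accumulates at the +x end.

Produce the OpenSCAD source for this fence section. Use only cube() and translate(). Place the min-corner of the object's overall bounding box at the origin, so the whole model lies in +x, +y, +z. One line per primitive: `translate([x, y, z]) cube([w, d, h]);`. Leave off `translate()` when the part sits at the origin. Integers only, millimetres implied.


cube([111, 111, 1003]);
translate([2064, 0, 0]) cube([111, 111, 1003]);
translate([111, 0, 259]) cube([1953, 111, 85]);
translate([111, 0, 661]) cube([1953, 111, 85]);
translate([186, 111, 75]) cube([95, 23, 851]);
translate([356, 111, 75]) cube([95, 23, 851]);
translate([526, 111, 75]) cube([95, 23, 851]);
translate([696, 111, 75]) cube([95, 23, 851]);
translate([866, 111, 75]) cube([95, 23, 851]);
translate([1036, 111, 75]) cube([95, 23, 851]);
translate([1206, 111, 75]) cube([95, 23, 851]);
translate([1376, 111, 75]) cube([95, 23, 851]);
translate([1546, 111, 75]) cube([95, 23, 851]);
translate([1716, 111, 75]) cube([95, 23, 851]);
translate([1886, 111, 75]) cube([95, 23, 851]);


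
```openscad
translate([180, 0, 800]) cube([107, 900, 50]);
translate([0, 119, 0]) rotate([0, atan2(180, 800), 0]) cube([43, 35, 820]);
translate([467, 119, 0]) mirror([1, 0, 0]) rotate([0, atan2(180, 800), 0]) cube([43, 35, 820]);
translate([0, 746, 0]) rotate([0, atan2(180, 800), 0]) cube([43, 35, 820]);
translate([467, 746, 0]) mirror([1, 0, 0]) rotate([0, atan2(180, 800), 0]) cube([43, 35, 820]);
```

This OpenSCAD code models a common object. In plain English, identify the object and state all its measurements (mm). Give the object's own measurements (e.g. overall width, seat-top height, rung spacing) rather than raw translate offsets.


A sawhorse. A 107×900×50 mm beam (x, y, z) sits on two A-frame leg pairs. Each pair is two raked legs of 43×35 mm section (35 mm along y) splaying symmetrically in x. Each leg rises 800 mm vertically over 180 mm of horizontal reach and is 820 mm long along its own axis. Every leg's outer bottom edge rests on the floor and its outer top edge meets a bottom edge of the beam — the left legs (tilting toward +x) meet the beam's −x bottom edge, the right legs (their mirror images, tilting toward −x) meet its +x bottom edge — so the leg tops tuck under the beam, the beam's underside is 800 mm above the floor, and the feet are 467 mm apart outside-to-outside with the beam centred between them. The two leg pairs are set in 119 mm from either end of the beam.
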